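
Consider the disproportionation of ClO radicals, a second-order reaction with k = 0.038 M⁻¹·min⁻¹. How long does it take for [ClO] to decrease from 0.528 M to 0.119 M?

171.3 min

Step 1: For second-order: t = (1/[ClO] - 1/[ClO]₀)/k
Step 2: t = (1/0.119 - 1/0.528)/0.038
Step 3: t = (8.403 - 1.894)/0.038
Step 4: t = 6.509/0.038 = 171.3 min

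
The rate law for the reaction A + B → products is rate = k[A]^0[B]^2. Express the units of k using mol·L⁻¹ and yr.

(mol·L⁻¹)⁻¹·yr⁻¹

Step 1: Overall order = 0 + 2 = 2.
Step 2: rate has units mol·L⁻¹·yr⁻¹; [A]^0[B]^2 has units (mol·L⁻¹)^2.
Step 3: k = rate/([A]^0[B]^2), so units of k = (mol·L⁻¹)^(1-2)·yr⁻¹ = (mol·L⁻¹)⁻¹·yr⁻¹.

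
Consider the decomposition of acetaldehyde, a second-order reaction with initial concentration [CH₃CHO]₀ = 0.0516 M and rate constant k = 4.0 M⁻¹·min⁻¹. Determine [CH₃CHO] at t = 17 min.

0.01144 M

Step 1: For a second-order reaction: 1/[CH₃CHO] = 1/[CH₃CHO]₀ + kt
Step 2: 1/[CH₃CHO] = 1/0.0516 + 4.0 × 17
Step 3: 1/[CH₃CHO] = 19.38 + 68 = 87.38
Step 4: [CH₃CHO] = 1/87.38 = 0.01144 M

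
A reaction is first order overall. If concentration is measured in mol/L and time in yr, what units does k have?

yr⁻¹

Step 1: For overall order n, rate = k × (concentration)^n.
Step 2: Rate has units mol/L·yr⁻¹; concentration term has units (mol/L)^1.
Step 3: k = rate / (concentration)^n, so units of k = (mol/L)^(1-1)·yr⁻¹ = yr⁻¹.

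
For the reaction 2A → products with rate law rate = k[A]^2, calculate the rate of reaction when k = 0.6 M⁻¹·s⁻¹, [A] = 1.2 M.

0.864 M/s

Step 1: Identify the rate law: rate = k[A]^2
Step 2: Substitute values: rate = 0.6 × (1.2)^2
Step 3: Calculate: rate = 0.6 × 1.44 = 0.864 M/s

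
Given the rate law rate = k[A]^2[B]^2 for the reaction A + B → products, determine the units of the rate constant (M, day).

M⁻³·day⁻¹

Step 1: Overall order = 2 + 2 = 4.
Step 2: rate has units M·day⁻¹; [A]^2[B]^2 has units M^4.
Step 3: k = rate/([A]^2[B]^2), so units of k = M^(1-4)·day⁻¹ = M⁻³·day⁻¹.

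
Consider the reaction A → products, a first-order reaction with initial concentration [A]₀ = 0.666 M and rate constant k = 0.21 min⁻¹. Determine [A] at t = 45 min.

5.241e-05 M

Step 1: For a first-order reaction: [A] = [A]₀ × e^(-kt)
Step 2: [A] = 0.666 × e^(-0.21 × 45)
Step 3: [A] = 0.666 × e^(-9.45)
Step 4: [A] = 0.666 × 7.86896e-05 = 5.241e-05 M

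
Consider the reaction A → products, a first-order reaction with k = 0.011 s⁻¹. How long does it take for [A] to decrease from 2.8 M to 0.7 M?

126 s

Step 1: For first-order: t = ln([A]₀/[A])/k
Step 2: t = ln(2.8/0.7)/0.011
Step 3: t = ln(4)/0.011
Step 4: t = 1.386/0.011 = 126 s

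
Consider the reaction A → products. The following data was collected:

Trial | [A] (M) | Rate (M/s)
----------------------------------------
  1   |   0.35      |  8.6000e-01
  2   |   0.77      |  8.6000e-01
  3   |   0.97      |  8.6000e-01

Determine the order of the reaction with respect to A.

zeroth order (0)

Step 1: Compare trials - when concentration changes, rate stays constant.
Step 2: rate₂/rate₁ = 8.6000e-01/8.6000e-01 = 1
Step 3: [A]₂/[A]₁ = 0.77/0.35 = 2.2
Step 4: Since rate ratio ≈ (conc ratio)^0, the reaction is zeroth order.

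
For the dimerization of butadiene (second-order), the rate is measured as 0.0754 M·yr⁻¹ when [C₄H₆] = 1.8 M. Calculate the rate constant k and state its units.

0.02327 M⁻¹·yr⁻¹

Step 1: rate = k[C₄H₆]^2, so k = rate / [C₄H₆]^2.
Step 2: k = 0.0754 / (1.8)^2 = 0.0754 / 3.24.
Step 3: k = 0.02327 M⁻¹·yr⁻¹.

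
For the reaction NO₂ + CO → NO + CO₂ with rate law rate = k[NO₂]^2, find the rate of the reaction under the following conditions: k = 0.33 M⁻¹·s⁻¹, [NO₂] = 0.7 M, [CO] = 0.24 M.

0.1617 M/s

Step 1: The rate law is rate = k[NO₂]^2
Step 2: Note that the rate does not depend on [CO] (zero order in CO).
Step 3: rate = 0.33 × (0.7)^2 = 0.1617 M/s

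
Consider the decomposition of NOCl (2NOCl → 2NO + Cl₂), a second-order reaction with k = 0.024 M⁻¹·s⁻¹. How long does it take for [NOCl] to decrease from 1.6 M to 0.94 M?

18.28 s

Step 1: For second-order: t = (1/[NOCl] - 1/[NOCl]₀)/k
Step 2: t = (1/0.94 - 1/1.6)/0.024
Step 3: t = (1.064 - 0.625)/0.024
Step 4: t = 0.4388/0.024 = 18.28 s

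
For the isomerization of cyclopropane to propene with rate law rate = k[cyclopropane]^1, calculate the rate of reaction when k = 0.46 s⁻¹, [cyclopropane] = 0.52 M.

0.2392 M/s

Step 1: Identify the rate law: rate = k[cyclopropane]^1
Step 2: Substitute values: rate = 0.46 × (0.52)^1
Step 3: Calculate: rate = 0.46 × 0.52 = 0.2392 M/s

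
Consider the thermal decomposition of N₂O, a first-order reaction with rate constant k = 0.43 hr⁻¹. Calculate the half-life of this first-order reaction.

1.612 hr

Step 1: For a first-order reaction, t₁/₂ = ln(2)/k
Step 2: t₁/₂ = ln(2)/0.43
Step 3: t₁/₂ = 0.6931/0.43 = 1.612 hr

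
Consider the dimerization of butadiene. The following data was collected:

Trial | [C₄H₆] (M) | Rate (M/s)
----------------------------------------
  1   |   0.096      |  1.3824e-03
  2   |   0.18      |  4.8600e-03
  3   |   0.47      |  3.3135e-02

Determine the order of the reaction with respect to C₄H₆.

second order (2)

Step 1: Compare trials to find order n where rate₂/rate₁ = ([C₄H₆]₂/[C₄H₆]₁)^n
Step 2: rate₂/rate₁ = 4.8600e-03/1.3824e-03 = 3.516
Step 3: [C₄H₆]₂/[C₄H₆]₁ = 0.18/0.096 = 1.875
Step 4: n = ln(3.516)/ln(1.875) = 2.00 ≈ 2
Step 5: The reaction is second order in C₄H₆.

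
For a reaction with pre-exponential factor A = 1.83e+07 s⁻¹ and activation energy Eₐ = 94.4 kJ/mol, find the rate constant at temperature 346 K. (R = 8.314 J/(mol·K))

1.02e-07 s⁻¹

Step 1: Use the Arrhenius equation: k = A × exp(-Eₐ/RT)
Step 2: Convert Eₐ to J/mol: 94.4 kJ/mol = 94400 J/mol
Step 3: Calculate the exponent: -Eₐ/(RT) = -94400/(8.314 × 346) = -32.81602
Step 4: k = 1.83e+07 × exp(-32.81602)
Step 5: k = 1.83e+07 × 5.59994e-15 = 1.0248e-07 s⁻¹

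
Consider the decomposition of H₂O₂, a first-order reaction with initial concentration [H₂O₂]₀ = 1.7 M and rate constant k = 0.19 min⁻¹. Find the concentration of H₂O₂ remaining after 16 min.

0.08132 M

Step 1: For a first-order reaction: [H₂O₂] = [H₂O₂]₀ × e^(-kt)
Step 2: [H₂O₂] = 1.7 × e^(-0.19 × 16)
Step 3: [H₂O₂] = 1.7 × e^(-3.04)
Step 4: [H₂O₂] = 1.7 × 0.0478349 = 0.08132 M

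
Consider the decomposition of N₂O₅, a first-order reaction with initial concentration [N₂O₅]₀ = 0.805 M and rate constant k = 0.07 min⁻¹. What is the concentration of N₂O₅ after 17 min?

0.2449 M

Step 1: For a first-order reaction: [N₂O₅] = [N₂O₅]₀ × e^(-kt)
Step 2: [N₂O₅] = 0.805 × e^(-0.07 × 17)
Step 3: [N₂O₅] = 0.805 × e^(-1.19)
Step 4: [N₂O₅] = 0.805 × 0.304221 = 0.2449 M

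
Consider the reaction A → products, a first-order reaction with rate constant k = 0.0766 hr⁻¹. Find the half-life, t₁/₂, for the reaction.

9.049 hr

Step 1: For a first-order reaction, t₁/₂ = ln(2)/k
Step 2: t₁/₂ = ln(2)/0.0766
Step 3: t₁/₂ = 0.6931/0.0766 = 9.049 hr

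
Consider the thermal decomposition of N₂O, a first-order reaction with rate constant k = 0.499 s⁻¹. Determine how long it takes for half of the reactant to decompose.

1.389 s

Step 1: For a first-order reaction, t₁/₂ = ln(2)/k
Step 2: t₁/₂ = ln(2)/0.499
Step 3: t₁/₂ = 0.6931/0.499 = 1.389 s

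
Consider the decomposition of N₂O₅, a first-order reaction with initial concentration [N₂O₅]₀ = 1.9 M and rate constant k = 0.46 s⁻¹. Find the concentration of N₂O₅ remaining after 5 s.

0.1905 M

Step 1: For a first-order reaction: [N₂O₅] = [N₂O₅]₀ × e^(-kt)
Step 2: [N₂O₅] = 1.9 × e^(-0.46 × 5)
Step 3: [N₂O₅] = 1.9 × e^(-2.3)
Step 4: [N₂O₅] = 1.9 × 0.100259 = 0.1905 M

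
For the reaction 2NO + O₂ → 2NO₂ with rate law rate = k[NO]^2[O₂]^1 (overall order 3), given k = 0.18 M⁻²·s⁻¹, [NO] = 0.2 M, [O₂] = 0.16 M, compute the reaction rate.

0.001152 M/s

Step 1: The rate law is rate = k[NO]^2[O₂]^1, overall order = 2+1 = 3
Step 2: Substitute values: rate = 0.18 × (0.2)^2 × (0.16)^1
Step 3: rate = 0.18 × 0.04 × 0.16 = 0.001152 M/s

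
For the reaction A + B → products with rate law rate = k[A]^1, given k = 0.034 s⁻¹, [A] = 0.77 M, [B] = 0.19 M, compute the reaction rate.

0.02618 M/s

Step 1: The rate law is rate = k[A]^1
Step 2: Note that the rate does not depend on [B] (zero order in B).
Step 3: rate = 0.034 × (0.77)^1 = 0.02618 M/s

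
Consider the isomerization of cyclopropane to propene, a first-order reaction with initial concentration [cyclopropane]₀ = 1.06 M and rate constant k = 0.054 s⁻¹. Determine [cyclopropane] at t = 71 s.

0.02292 M

Step 1: For a first-order reaction: [cyclopropane] = [cyclopropane]₀ × e^(-kt)
Step 2: [cyclopropane] = 1.06 × e^(-0.054 × 71)
Step 3: [cyclopropane] = 1.06 × e^(-3.834)
Step 4: [cyclopropane] = 1.06 × 0.021623 = 0.02292 M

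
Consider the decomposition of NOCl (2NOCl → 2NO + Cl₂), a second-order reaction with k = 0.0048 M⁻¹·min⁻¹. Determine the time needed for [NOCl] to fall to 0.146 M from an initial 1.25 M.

1260 min

Step 1: For second-order: t = (1/[NOCl] - 1/[NOCl]₀)/k
Step 2: t = (1/0.146 - 1/1.25)/0.0048
Step 3: t = (6.849 - 0.8)/0.0048
Step 4: t = 6.049/0.0048 = 1260 min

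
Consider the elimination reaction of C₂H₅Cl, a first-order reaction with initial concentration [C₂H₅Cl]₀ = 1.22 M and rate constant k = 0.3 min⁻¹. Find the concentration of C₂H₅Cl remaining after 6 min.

0.2017 M

Step 1: For a first-order reaction: [C₂H₅Cl] = [C₂H₅Cl]₀ × e^(-kt)
Step 2: [C₂H₅Cl] = 1.22 × e^(-0.3 × 6)
Step 3: [C₂H₅Cl] = 1.22 × e^(-1.8)
Step 4: [C₂H₅Cl] = 1.22 × 0.165299 = 0.2017 M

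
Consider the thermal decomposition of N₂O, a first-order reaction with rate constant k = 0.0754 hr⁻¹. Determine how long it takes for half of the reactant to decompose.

9.193 hr

Step 1: For a first-order reaction, t₁/₂ = ln(2)/k
Step 2: t₁/₂ = ln(2)/0.0754
Step 3: t₁/₂ = 0.6931/0.0754 = 9.193 hr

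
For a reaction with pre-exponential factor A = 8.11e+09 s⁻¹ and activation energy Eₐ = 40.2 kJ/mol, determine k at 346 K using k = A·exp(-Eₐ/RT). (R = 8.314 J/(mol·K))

6.92e+03 s⁻¹

Step 1: Use the Arrhenius equation: k = A × exp(-Eₐ/RT)
Step 2: Convert Eₐ to J/mol: 40.2 kJ/mol = 40200 J/mol
Step 3: Calculate the exponent: -Eₐ/(RT) = -40200/(8.314 × 346) = -13.97462
Step 4: k = 8.11e+09 × exp(-13.97462)
Step 5: k = 8.11e+09 × 8.52903e-07 = 6.9170e+03 s⁻¹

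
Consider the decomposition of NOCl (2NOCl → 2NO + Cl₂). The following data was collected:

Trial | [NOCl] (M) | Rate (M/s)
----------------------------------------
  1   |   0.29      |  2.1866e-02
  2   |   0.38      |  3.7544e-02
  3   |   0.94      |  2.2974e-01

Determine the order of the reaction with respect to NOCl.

second order (2)

Step 1: Compare trials to find order n where rate₂/rate₁ = ([NOCl]₂/[NOCl]₁)^n
Step 2: rate₂/rate₁ = 3.7544e-02/2.1866e-02 = 1.717
Step 3: [NOCl]₂/[NOCl]₁ = 0.38/0.29 = 1.31
Step 4: n = ln(1.717)/ln(1.31) = 2.00 ≈ 2
Step 5: The reaction is second order in NOCl.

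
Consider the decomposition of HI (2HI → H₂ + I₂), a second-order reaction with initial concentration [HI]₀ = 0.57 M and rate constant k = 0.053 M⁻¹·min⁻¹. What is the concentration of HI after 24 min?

0.3304 M

Step 1: For a second-order reaction: 1/[HI] = 1/[HI]₀ + kt
Step 2: 1/[HI] = 1/0.57 + 0.053 × 24
Step 3: 1/[HI] = 1.754 + 1.272 = 3.026
Step 4: [HI] = 1/3.026 = 0.3304 M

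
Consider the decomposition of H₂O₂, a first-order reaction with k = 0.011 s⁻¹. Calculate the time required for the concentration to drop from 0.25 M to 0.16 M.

40.57 s

Step 1: For first-order: t = ln([H₂O₂]₀/[H₂O₂])/k
Step 2: t = ln(0.25/0.16)/0.011
Step 3: t = ln(1.562)/0.011
Step 4: t = 0.4463/0.011 = 40.57 s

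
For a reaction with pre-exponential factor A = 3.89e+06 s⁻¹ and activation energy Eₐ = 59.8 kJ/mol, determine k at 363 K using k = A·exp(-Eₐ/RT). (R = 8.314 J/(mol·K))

9.65e-03 s⁻¹

Step 1: Use the Arrhenius equation: k = A × exp(-Eₐ/RT)
Step 2: Convert Eₐ to J/mol: 59.8 kJ/mol = 59800 J/mol
Step 3: Calculate the exponent: -Eₐ/(RT) = -59800/(8.314 × 363) = -19.81456
Step 4: k = 3.89e+06 × exp(-19.81456)
Step 5: k = 3.89e+06 × 2.48111e-09 = 9.6515e-03 s⁻¹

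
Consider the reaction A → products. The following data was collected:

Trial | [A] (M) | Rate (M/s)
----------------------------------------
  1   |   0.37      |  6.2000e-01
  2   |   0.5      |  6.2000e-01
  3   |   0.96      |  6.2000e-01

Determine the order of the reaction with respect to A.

zeroth order (0)

Step 1: Compare trials - when concentration changes, rate stays constant.
Step 2: rate₂/rate₁ = 6.2000e-01/6.2000e-01 = 1
Step 3: [A]₂/[A]₁ = 0.5/0.37 = 1.351
Step 4: Since rate ratio ≈ (conc ratio)^0, the reaction is zeroth order.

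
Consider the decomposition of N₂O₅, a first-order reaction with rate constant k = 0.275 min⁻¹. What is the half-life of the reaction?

2.521 min

Step 1: For a first-order reaction, t₁/₂ = ln(2)/k
Step 2: t₁/₂ = ln(2)/0.275
Step 3: t₁/₂ = 0.6931/0.275 = 2.521 min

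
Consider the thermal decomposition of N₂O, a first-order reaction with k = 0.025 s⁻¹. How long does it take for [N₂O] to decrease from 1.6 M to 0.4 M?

55.45 s

Step 1: For first-order: t = ln([N₂O]₀/[N₂O])/k
Step 2: t = ln(1.6/0.4)/0.025
Step 3: t = ln(4)/0.025
Step 4: t = 1.386/0.025 = 55.45 s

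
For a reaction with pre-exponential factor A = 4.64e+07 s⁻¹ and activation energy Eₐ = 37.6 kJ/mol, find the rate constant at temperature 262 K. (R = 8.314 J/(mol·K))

1.48e+00 s⁻¹

Step 1: Use the Arrhenius equation: k = A × exp(-Eₐ/RT)
Step 2: Convert Eₐ to J/mol: 37.6 kJ/mol = 37600 J/mol
Step 3: Calculate the exponent: -Eₐ/(RT) = -37600/(8.314 × 262) = -17.26142
Step 4: k = 4.64e+07 × exp(-17.26142)
Step 5: k = 4.64e+07 × 3.18758e-08 = 1.4790e+00 s⁻¹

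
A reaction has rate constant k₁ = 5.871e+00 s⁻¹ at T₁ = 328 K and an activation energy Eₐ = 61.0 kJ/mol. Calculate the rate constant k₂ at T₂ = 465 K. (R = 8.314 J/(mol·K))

4.275e+03 s⁻¹

Step 1: Use the two-temperature Arrhenius form: ln(k₂/k₁) = -Eₐ/R × (1/T₂ - 1/T₁)
Step 2: Convert Eₐ to J/mol: 61.0 kJ/mol = 61000 J/mol
Step 3: 1/T₂ - 1/T₁ = 1/465 - 1/328 = -8.982429e-04 K⁻¹
Step 4: ln(k₂/k₁) = -61000/8.314 × -8.982429e-04 = 6.59043
Step 5: k₂ = k₁ × exp(6.59043) = 5.871e+00 × 7.28094e+02 = 4.275e+03 s⁻¹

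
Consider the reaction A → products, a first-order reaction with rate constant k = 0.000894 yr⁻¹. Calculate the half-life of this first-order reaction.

775.3 yr

Step 1: For a first-order reaction, t₁/₂ = ln(2)/k
Step 2: t₁/₂ = ln(2)/0.000894
Step 3: t₁/₂ = 0.6931/0.000894 = 775.3 yr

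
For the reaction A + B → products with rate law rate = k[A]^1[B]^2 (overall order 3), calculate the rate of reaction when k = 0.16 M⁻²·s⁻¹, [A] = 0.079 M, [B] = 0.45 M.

0.00256 M/s

Step 1: The rate law is rate = k[A]^1[B]^2, overall order = 1+2 = 3
Step 2: Substitute values: rate = 0.16 × (0.079)^1 × (0.45)^2
Step 3: rate = 0.16 × 0.079 × 0.2025 = 0.0025596 M/s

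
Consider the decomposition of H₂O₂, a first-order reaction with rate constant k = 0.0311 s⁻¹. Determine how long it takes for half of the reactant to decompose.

22.29 s

Step 1: For a first-order reaction, t₁/₂ = ln(2)/k
Step 2: t₁/₂ = ln(2)/0.0311
Step 3: t₁/₂ = 0.6931/0.0311 = 22.29 s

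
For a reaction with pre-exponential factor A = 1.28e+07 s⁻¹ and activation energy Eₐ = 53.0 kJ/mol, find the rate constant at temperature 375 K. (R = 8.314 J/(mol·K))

5.30e-01 s⁻¹

Step 1: Use the Arrhenius equation: k = A × exp(-Eₐ/RT)
Step 2: Convert Eₐ to J/mol: 53.0 kJ/mol = 53000 J/mol
Step 3: Calculate the exponent: -Eₐ/(RT) = -53000/(8.314 × 375) = -16.99944
Step 4: k = 1.28e+07 × exp(-16.99944)
Step 5: k = 1.28e+07 × 4.14226e-08 = 5.3021e-01 s⁻¹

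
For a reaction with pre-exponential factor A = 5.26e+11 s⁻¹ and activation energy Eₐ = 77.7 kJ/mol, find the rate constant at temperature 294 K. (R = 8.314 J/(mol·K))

8.23e-03 s⁻¹

Step 1: Use the Arrhenius equation: k = A × exp(-Eₐ/RT)
Step 2: Convert Eₐ to J/mol: 77.7 kJ/mol = 77700 J/mol
Step 3: Calculate the exponent: -Eₐ/(RT) = -77700/(8.314 × 294) = -31.78803
Step 4: k = 5.26e+11 × exp(-31.78803)
Step 5: k = 5.26e+11 × 1.56543e-14 = 8.2342e-03 s⁻¹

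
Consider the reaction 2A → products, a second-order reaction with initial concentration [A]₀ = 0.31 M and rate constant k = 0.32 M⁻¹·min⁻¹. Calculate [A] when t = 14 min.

0.1298 M

Step 1: For a second-order reaction: 1/[A] = 1/[A]₀ + kt
Step 2: 1/[A] = 1/0.31 + 0.32 × 14
Step 3: 1/[A] = 3.226 + 4.48 = 7.706
Step 4: [A] = 1/7.706 = 0.1298 M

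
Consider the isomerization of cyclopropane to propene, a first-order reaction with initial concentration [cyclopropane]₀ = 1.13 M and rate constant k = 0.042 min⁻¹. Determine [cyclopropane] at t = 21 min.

0.4678 M

Step 1: For a first-order reaction: [cyclopropane] = [cyclopropane]₀ × e^(-kt)
Step 2: [cyclopropane] = 1.13 × e^(-0.042 × 21)
Step 3: [cyclopropane] = 1.13 × e^(-0.882)
Step 4: [cyclopropane] = 1.13 × 0.413954 = 0.4678 M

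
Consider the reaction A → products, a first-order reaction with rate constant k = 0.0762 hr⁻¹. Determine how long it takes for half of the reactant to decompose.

9.096 hr

Step 1: For a first-order reaction, t₁/₂ = ln(2)/k
Step 2: t₁/₂ = ln(2)/0.0762
Step 3: t₁/₂ = 0.6931/0.0762 = 9.096 hr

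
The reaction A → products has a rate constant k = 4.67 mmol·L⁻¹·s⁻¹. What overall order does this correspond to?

zeroth order (0)

Step 1: The units of k for an nth-order reaction are (concentration)^(1-n)·(time)⁻¹.
Step 2: Here k has units mmol·L⁻¹·s⁻¹, so the concentration exponent is 1.
Step 3: 1 - n = 1 ⇒ n = 0. The reaction is zeroth order.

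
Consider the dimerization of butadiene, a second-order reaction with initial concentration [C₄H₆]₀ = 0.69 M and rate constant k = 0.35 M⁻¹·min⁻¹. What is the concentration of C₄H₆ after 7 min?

0.2565 M

Step 1: For a second-order reaction: 1/[C₄H₆] = 1/[C₄H₆]₀ + kt
Step 2: 1/[C₄H₆] = 1/0.69 + 0.35 × 7
Step 3: 1/[C₄H₆] = 1.449 + 2.45 = 3.899
Step 4: [C₄H₆] = 1/3.899 = 0.2565 M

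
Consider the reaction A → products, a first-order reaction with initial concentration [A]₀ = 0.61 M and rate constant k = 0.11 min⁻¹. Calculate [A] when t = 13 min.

0.146 M

Step 1: For a first-order reaction: [A] = [A]₀ × e^(-kt)
Step 2: [A] = 0.61 × e^(-0.11 × 13)
Step 3: [A] = 0.61 × e^(-1.43)
Step 4: [A] = 0.61 × 0.239309 = 0.146 M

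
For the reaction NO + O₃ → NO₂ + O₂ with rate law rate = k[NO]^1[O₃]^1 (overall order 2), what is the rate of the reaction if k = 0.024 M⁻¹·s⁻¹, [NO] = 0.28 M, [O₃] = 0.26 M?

0.001747 M/s

Step 1: The rate law is rate = k[NO]^1[O₃]^1, overall order = 1+1 = 2
Step 2: Substitute values: rate = 0.024 × (0.28)^1 × (0.26)^1
Step 3: rate = 0.024 × 0.28 × 0.26 = 0.0017472 M/s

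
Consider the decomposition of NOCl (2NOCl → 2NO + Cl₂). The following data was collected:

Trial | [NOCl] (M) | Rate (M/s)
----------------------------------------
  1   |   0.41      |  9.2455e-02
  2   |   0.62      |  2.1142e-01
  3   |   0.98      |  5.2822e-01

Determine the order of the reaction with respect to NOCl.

second order (2)

Step 1: Compare trials to find order n where rate₂/rate₁ = ([NOCl]₂/[NOCl]₁)^n
Step 2: rate₂/rate₁ = 2.1142e-01/9.2455e-02 = 2.287
Step 3: [NOCl]₂/[NOCl]₁ = 0.62/0.41 = 1.512
Step 4: n = ln(2.287)/ln(1.512) = 2.00 ≈ 2
Step 5: The reaction is second order in NOCl.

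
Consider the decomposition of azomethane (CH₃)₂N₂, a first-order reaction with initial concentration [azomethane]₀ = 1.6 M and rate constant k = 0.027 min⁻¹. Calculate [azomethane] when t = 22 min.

0.8834 M

Step 1: For a first-order reaction: [azomethane] = [azomethane]₀ × e^(-kt)
Step 2: [azomethane] = 1.6 × e^(-0.027 × 22)
Step 3: [azomethane] = 1.6 × e^(-0.594)
Step 4: [azomethane] = 1.6 × 0.552114 = 0.8834 M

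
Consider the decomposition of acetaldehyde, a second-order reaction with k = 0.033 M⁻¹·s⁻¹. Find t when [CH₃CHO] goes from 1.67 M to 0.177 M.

153.1 s

Step 1: For second-order: t = (1/[CH₃CHO] - 1/[CH₃CHO]₀)/k
Step 2: t = (1/0.177 - 1/1.67)/0.033
Step 3: t = (5.65 - 0.5988)/0.033
Step 4: t = 5.051/0.033 = 153.1 s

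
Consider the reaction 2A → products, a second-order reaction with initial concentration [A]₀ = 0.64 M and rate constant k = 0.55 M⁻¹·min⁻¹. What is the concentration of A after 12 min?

0.1225 M

Step 1: For a second-order reaction: 1/[A] = 1/[A]₀ + kt
Step 2: 1/[A] = 1/0.64 + 0.55 × 12
Step 3: 1/[A] = 1.562 + 6.6 = 8.163
Step 4: [A] = 1/8.163 = 0.1225 M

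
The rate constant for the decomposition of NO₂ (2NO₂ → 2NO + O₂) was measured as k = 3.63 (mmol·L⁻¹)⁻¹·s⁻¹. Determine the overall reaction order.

second order (2)

Step 1: The units of k for an nth-order reaction are (concentration)^(1-n)·(time)⁻¹.
Step 2: Here k has units (mmol·L⁻¹)⁻¹·s⁻¹, so the concentration exponent is -1.
Step 3: 1 - n = -1 ⇒ n = 2. The reaction is second order.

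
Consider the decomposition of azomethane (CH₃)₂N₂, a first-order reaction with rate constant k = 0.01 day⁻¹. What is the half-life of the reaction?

69.31 day

Step 1: For a first-order reaction, t₁/₂ = ln(2)/k
Step 2: t₁/₂ = ln(2)/0.01
Step 3: t₁/₂ = 0.6931/0.01 = 69.31 day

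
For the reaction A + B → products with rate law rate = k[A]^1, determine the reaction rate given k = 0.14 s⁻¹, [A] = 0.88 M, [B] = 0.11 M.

0.1232 M/s

Step 1: The rate law is rate = k[A]^1
Step 2: Note that the rate does not depend on [B] (zero order in B).
Step 3: rate = 0.14 × (0.88)^1 = 0.1232 M/s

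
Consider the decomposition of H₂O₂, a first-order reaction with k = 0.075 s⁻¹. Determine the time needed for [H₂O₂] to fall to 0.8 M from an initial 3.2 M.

18.48 s

Step 1: For first-order: t = ln([H₂O₂]₀/[H₂O₂])/k
Step 2: t = ln(3.2/0.8)/0.075
Step 3: t = ln(4)/0.075
Step 4: t = 1.386/0.075 = 18.48 s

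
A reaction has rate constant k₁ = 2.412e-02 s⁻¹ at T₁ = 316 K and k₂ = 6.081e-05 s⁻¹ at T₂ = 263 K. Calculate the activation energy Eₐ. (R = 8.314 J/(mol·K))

78.0 kJ/mol

Step 1: Use the two-temperature Arrhenius form: ln(k₂/k₁) = -Eₐ/R × (1/T₂ - 1/T₁)
Step 2: ln(k₂/k₁) = ln(6.081e-05/2.412e-02) = ln(0.00252114) = -5.98304
Step 3: 1/T₂ - 1/T₁ = 1/263 - 1/316 = 6.377244e-04 K⁻¹
Step 4: Eₐ = -R × ln(k₂/k₁) / (1/T₂ - 1/T₁) = -8.314 × -5.98304 / 6.377244e-04
Step 5: Eₐ = 7.8001e+04 J/mol = 78.0 kJ/mol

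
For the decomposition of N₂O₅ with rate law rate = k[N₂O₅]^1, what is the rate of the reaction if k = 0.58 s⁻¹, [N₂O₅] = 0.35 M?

0.203 M/s

Step 1: Identify the rate law: rate = k[N₂O₅]^1
Step 2: Substitute values: rate = 0.58 × (0.35)^1
Step 3: Calculate: rate = 0.58 × 0.35 = 0.203 M/s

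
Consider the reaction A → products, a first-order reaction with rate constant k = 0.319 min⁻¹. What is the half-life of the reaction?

2.173 min

Step 1: For a first-order reaction, t₁/₂ = ln(2)/k
Step 2: t₁/₂ = ln(2)/0.319
Step 3: t₁/₂ = 0.6931/0.319 = 2.173 min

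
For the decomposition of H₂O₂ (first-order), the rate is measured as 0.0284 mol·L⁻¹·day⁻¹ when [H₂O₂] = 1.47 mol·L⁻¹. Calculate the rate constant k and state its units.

0.01932 day⁻¹

Step 1: rate = k[H₂O₂]^1, so k = rate / [H₂O₂]^1.
Step 2: k = 0.0284 / (1.47)^1 = 0.0284 / 1.47.
Step 3: k = 0.01932 day⁻¹.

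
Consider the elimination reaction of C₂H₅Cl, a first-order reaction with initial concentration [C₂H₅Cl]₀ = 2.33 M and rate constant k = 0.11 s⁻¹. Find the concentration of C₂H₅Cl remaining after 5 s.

1.344 M

Step 1: For a first-order reaction: [C₂H₅Cl] = [C₂H₅Cl]₀ × e^(-kt)
Step 2: [C₂H₅Cl] = 2.33 × e^(-0.11 × 5)
Step 3: [C₂H₅Cl] = 2.33 × e^(-0.55)
Step 4: [C₂H₅Cl] = 2.33 × 0.57695 = 1.344 M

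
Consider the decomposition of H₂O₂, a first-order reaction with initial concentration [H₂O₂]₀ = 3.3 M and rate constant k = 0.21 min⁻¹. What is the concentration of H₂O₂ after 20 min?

0.04949 M

Step 1: For a first-order reaction: [H₂O₂] = [H₂O₂]₀ × e^(-kt)
Step 2: [H₂O₂] = 3.3 × e^(-0.21 × 20)
Step 3: [H₂O₂] = 3.3 × e^(-4.2)
Step 4: [H₂O₂] = 3.3 × 0.0149956 = 0.04949 M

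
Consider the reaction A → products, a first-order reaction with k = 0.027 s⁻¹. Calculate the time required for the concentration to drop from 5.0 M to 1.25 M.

51.34 s

Step 1: For first-order: t = ln([A]₀/[A])/k
Step 2: t = ln(5.0/1.25)/0.027
Step 3: t = ln(4)/0.027
Step 4: t = 1.386/0.027 = 51.34 s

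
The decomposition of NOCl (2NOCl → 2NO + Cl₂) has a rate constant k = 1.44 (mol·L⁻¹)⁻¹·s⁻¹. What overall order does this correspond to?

second order (2)

Step 1: The units of k for an nth-order reaction are (concentration)^(1-n)·(time)⁻¹.
Step 2: Here k has units (mol·L⁻¹)⁻¹·s⁻¹, so the concentration exponent is -1.
Step 3: 1 - n = -1 ⇒ n = 2. The reaction is second order.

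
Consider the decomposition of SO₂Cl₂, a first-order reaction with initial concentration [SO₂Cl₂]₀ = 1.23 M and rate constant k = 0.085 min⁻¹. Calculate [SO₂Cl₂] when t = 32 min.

0.08103 M

Step 1: For a first-order reaction: [SO₂Cl₂] = [SO₂Cl₂]₀ × e^(-kt)
Step 2: [SO₂Cl₂] = 1.23 × e^(-0.085 × 32)
Step 3: [SO₂Cl₂] = 1.23 × e^(-2.72)
Step 4: [SO₂Cl₂] = 1.23 × 0.0658748 = 0.08103 M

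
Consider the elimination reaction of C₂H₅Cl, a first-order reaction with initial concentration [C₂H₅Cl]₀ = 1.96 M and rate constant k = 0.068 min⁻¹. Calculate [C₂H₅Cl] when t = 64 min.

0.02525 M

Step 1: For a first-order reaction: [C₂H₅Cl] = [C₂H₅Cl]₀ × e^(-kt)
Step 2: [C₂H₅Cl] = 1.96 × e^(-0.068 × 64)
Step 3: [C₂H₅Cl] = 1.96 × e^(-4.352)
Step 4: [C₂H₅Cl] = 1.96 × 0.012881 = 0.02525 M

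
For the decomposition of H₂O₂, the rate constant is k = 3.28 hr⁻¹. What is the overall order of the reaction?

first order (1)

Step 1: The units of k for an nth-order reaction are (concentration)^(1-n)·(time)⁻¹.
Step 2: Here k has units hr⁻¹, so the concentration exponent is 0.
Step 3: 1 - n = 0 ⇒ n = 1. The reaction is first order.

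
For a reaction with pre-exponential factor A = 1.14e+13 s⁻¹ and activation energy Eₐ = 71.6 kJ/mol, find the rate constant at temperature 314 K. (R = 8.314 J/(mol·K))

1.40e+01 s⁻¹

Step 1: Use the Arrhenius equation: k = A × exp(-Eₐ/RT)
Step 2: Convert Eₐ to J/mol: 71.6 kJ/mol = 71600 J/mol
Step 3: Calculate the exponent: -Eₐ/(RT) = -71600/(8.314 × 314) = -27.42669
Step 4: k = 1.14e+13 × exp(-27.42669)
Step 5: k = 1.14e+13 × 1.22670e-12 = 1.3984e+01 s⁻¹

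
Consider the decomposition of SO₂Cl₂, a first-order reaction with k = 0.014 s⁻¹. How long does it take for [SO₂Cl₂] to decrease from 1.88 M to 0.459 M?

100.7 s

Step 1: For first-order: t = ln([SO₂Cl₂]₀/[SO₂Cl₂])/k
Step 2: t = ln(1.88/0.459)/0.014
Step 3: t = ln(4.096)/0.014
Step 4: t = 1.41/0.014 = 100.7 s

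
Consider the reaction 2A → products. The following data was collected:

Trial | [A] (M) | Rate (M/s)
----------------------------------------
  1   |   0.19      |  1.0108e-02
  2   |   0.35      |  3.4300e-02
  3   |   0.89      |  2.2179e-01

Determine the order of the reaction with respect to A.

second order (2)

Step 1: Compare trials to find order n where rate₂/rate₁ = ([A]₂/[A]₁)^n
Step 2: rate₂/rate₁ = 3.4300e-02/1.0108e-02 = 3.393
Step 3: [A]₂/[A]₁ = 0.35/0.19 = 1.842
Step 4: n = ln(3.393)/ln(1.842) = 2.00 ≈ 2
Step 5: The reaction is second order in A.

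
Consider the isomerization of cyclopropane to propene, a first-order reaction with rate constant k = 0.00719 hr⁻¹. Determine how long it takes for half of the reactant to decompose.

96.4 hr

Step 1: For a first-order reaction, t₁/₂ = ln(2)/k
Step 2: t₁/₂ = ln(2)/0.00719
Step 3: t₁/₂ = 0.6931/0.00719 = 96.4 hr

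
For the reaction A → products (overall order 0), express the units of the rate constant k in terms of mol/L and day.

mol/L·day⁻¹

Step 1: For overall order n, rate = k × (concentration)^n.
Step 2: Rate has units mol/L·day⁻¹; concentration term has units (mol/L)^0.
Step 3: k = rate / (concentration)^n, so units of k = (mol/L)^(1-0)·day⁻¹ = mol/L·day⁻¹.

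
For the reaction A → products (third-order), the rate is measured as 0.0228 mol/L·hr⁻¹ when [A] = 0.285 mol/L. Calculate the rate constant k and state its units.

0.9849 (mol/L)⁻²·hr⁻¹

Step 1: rate = k[A]^3, so k = rate / [A]^3.
Step 2: k = 0.0228 / (0.285)^3 = 0.0228 / 0.02315.
Step 3: k = 0.9849 (mol/L)⁻²·hr⁻¹.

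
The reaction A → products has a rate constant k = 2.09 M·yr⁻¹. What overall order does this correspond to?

zeroth order (0)

Step 1: The units of k for an nth-order reaction are (concentration)^(1-n)·(time)⁻¹.
Step 2: Here k has units M·yr⁻¹, so the concentration exponent is 1.
Step 3: 1 - n = 1 ⇒ n = 0. The reaction is zeroth order.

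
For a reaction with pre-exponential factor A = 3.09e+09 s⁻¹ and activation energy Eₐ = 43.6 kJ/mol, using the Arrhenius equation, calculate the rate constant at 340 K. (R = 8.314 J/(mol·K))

6.19e+02 s⁻¹

Step 1: Use the Arrhenius equation: k = A × exp(-Eₐ/RT)
Step 2: Convert Eₐ to J/mol: 43.6 kJ/mol = 43600 J/mol
Step 3: Calculate the exponent: -Eₐ/(RT) = -43600/(8.314 × 340) = -15.42402
Step 4: k = 3.09e+09 × exp(-15.42402)
Step 5: k = 3.09e+09 × 2.00186e-07 = 6.1857e+02 s⁻¹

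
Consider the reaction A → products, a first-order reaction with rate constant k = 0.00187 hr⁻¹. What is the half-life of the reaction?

370.7 hr

Step 1: For a first-order reaction, t₁/₂ = ln(2)/k
Step 2: t₁/₂ = ln(2)/0.00187
Step 3: t₁/₂ = 0.6931/0.00187 = 370.7 hr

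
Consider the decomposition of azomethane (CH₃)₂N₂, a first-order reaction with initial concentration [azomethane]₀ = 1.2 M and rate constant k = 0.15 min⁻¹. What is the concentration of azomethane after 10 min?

0.2678 M

Step 1: For a first-order reaction: [azomethane] = [azomethane]₀ × e^(-kt)
Step 2: [azomethane] = 1.2 × e^(-0.15 × 10)
Step 3: [azomethane] = 1.2 × e^(-1.5)
Step 4: [azomethane] = 1.2 × 0.22313 = 0.2678 M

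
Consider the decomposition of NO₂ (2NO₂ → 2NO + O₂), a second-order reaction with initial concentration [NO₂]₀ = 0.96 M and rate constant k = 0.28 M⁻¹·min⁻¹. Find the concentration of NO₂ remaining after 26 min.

0.1202 M

Step 1: For a second-order reaction: 1/[NO₂] = 1/[NO₂]₀ + kt
Step 2: 1/[NO₂] = 1/0.96 + 0.28 × 26
Step 3: 1/[NO₂] = 1.042 + 7.28 = 8.322
Step 4: [NO₂] = 1/8.322 = 0.1202 M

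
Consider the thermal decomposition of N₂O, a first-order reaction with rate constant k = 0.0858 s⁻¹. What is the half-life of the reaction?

8.079 s

Step 1: For a first-order reaction, t₁/₂ = ln(2)/k
Step 2: t₁/₂ = ln(2)/0.0858
Step 3: t₁/₂ = 0.6931/0.0858 = 8.079 s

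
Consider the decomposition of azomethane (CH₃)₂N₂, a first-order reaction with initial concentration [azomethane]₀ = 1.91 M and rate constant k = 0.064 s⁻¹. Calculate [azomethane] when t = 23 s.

0.4383 M

Step 1: For a first-order reaction: [azomethane] = [azomethane]₀ × e^(-kt)
Step 2: [azomethane] = 1.91 × e^(-0.064 × 23)
Step 3: [azomethane] = 1.91 × e^(-1.472)
Step 4: [azomethane] = 1.91 × 0.229466 = 0.4383 M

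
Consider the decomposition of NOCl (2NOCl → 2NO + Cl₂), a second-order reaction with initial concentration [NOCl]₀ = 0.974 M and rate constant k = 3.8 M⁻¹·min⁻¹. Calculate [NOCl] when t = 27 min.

0.00965 M

Step 1: For a second-order reaction: 1/[NOCl] = 1/[NOCl]₀ + kt
Step 2: 1/[NOCl] = 1/0.974 + 3.8 × 27
Step 3: 1/[NOCl] = 1.027 + 102.6 = 103.6
Step 4: [NOCl] = 1/103.6 = 0.00965 M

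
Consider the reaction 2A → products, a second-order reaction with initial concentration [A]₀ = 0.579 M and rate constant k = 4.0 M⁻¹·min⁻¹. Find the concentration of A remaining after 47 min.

0.005271 M

Step 1: For a second-order reaction: 1/[A] = 1/[A]₀ + kt
Step 2: 1/[A] = 1/0.579 + 4.0 × 47
Step 3: 1/[A] = 1.727 + 188 = 189.7
Step 4: [A] = 1/189.7 = 0.005271 M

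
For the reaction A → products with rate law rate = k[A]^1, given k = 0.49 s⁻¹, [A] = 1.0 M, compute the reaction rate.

0.49 M/s

Step 1: Identify the rate law: rate = k[A]^1
Step 2: Substitute values: rate = 0.49 × (1.0)^1
Step 3: Calculate: rate = 0.49 × 1 = 0.49 M/s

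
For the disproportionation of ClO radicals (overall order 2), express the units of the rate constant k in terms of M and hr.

M⁻¹·hr⁻¹

Step 1: For overall order n, rate = k × (concentration)^n.
Step 2: Rate has units M·hr⁻¹; concentration term has units M^2.
Step 3: k = rate / (concentration)^n, so units of k = M^(1-2)·hr⁻¹ = M⁻¹·hr⁻¹.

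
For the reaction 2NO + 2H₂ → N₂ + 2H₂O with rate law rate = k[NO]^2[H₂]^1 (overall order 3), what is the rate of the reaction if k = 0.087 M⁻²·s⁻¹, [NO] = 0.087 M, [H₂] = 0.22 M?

0.0001449 M/s

Step 1: The rate law is rate = k[NO]^2[H₂]^1, overall order = 2+1 = 3
Step 2: Substitute values: rate = 0.087 × (0.087)^2 × (0.22)^1
Step 3: rate = 0.087 × 0.007569 × 0.22 = 0.000144871 M/s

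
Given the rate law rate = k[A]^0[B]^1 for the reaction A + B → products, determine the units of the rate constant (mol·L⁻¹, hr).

hr⁻¹

Step 1: Overall order = 0 + 1 = 1.
Step 2: rate has units mol·L⁻¹·hr⁻¹; [A]^0[B]^1 has units (mol·L⁻¹)^1.
Step 3: k = rate/([A]^0[B]^1), so units of k = (mol·L⁻¹)^(1-1)·hr⁻¹ = hr⁻¹.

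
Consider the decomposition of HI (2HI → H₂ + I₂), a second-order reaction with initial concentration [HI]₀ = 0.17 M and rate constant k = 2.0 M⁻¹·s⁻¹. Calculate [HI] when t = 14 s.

0.02951 M

Step 1: For a second-order reaction: 1/[HI] = 1/[HI]₀ + kt
Step 2: 1/[HI] = 1/0.17 + 2.0 × 14
Step 3: 1/[HI] = 5.882 + 28 = 33.88
Step 4: [HI] = 1/33.88 = 0.02951 M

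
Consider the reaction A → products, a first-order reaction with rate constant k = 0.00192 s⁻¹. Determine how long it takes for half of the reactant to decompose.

361 s

Step 1: For a first-order reaction, t₁/₂ = ln(2)/k
Step 2: t₁/₂ = ln(2)/0.00192
Step 3: t₁/₂ = 0.6931/0.00192 = 361 s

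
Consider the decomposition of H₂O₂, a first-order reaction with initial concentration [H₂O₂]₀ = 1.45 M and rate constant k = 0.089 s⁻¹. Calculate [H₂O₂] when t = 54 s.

0.01186 M

Step 1: For a first-order reaction: [H₂O₂] = [H₂O₂]₀ × e^(-kt)
Step 2: [H₂O₂] = 1.45 × e^(-0.089 × 54)
Step 3: [H₂O₂] = 1.45 × e^(-4.806)
Step 4: [H₂O₂] = 1.45 × 0.00818052 = 0.01186 M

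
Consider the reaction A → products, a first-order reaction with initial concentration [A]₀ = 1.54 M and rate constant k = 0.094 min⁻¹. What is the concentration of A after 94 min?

0.0002239 M

Step 1: For a first-order reaction: [A] = [A]₀ × e^(-kt)
Step 2: [A] = 1.54 × e^(-0.094 × 94)
Step 3: [A] = 1.54 × e^(-8.836)
Step 4: [A] = 1.54 × 0.000145403 = 0.0002239 M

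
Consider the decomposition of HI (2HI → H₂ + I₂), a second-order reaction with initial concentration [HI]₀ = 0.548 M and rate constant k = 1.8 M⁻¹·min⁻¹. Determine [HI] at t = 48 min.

0.01133 M

Step 1: For a second-order reaction: 1/[HI] = 1/[HI]₀ + kt
Step 2: 1/[HI] = 1/0.548 + 1.8 × 48
Step 3: 1/[HI] = 1.825 + 86.4 = 88.22
Step 4: [HI] = 1/88.22 = 0.01133 M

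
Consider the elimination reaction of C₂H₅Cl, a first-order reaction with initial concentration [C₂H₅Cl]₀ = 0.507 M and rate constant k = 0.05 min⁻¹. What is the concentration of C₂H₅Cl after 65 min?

0.01966 M

Step 1: For a first-order reaction: [C₂H₅Cl] = [C₂H₅Cl]₀ × e^(-kt)
Step 2: [C₂H₅Cl] = 0.507 × e^(-0.05 × 65)
Step 3: [C₂H₅Cl] = 0.507 × e^(-3.25)
Step 4: [C₂H₅Cl] = 0.507 × 0.0387742 = 0.01966 M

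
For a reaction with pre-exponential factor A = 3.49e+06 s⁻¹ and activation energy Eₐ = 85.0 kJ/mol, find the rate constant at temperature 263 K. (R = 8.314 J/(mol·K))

4.57e-11 s⁻¹

Step 1: Use the Arrhenius equation: k = A × exp(-Eₐ/RT)
Step 2: Convert Eₐ to J/mol: 85.0 kJ/mol = 85000 J/mol
Step 3: Calculate the exponent: -Eₐ/(RT) = -85000/(8.314 × 263) = -38.87346
Step 4: k = 3.49e+06 × exp(-38.87346)
Step 5: k = 3.49e+06 × 1.31060e-17 = 4.5740e-11 s⁻¹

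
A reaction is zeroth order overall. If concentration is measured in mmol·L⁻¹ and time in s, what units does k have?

mmol·L⁻¹·s⁻¹

Step 1: For overall order n, rate = k × (concentration)^n.
Step 2: Rate has units mmol·L⁻¹·s⁻¹; concentration term has units (mmol·L⁻¹)^0.
Step 3: k = rate / (concentration)^n, so units of k = (mmol·L⁻¹)^(1-0)·s⁻¹ = mmol·L⁻¹·s⁻¹.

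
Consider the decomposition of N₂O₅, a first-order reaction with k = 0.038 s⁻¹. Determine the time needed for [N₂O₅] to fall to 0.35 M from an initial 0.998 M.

27.57 s

Step 1: For first-order: t = ln([N₂O₅]₀/[N₂O₅])/k
Step 2: t = ln(0.998/0.35)/0.038
Step 3: t = ln(2.851)/0.038
Step 4: t = 1.048/0.038 = 27.57 s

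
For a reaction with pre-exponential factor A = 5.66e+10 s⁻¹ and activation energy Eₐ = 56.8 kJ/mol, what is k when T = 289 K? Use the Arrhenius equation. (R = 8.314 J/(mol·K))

3.06e+00 s⁻¹

Step 1: Use the Arrhenius equation: k = A × exp(-Eₐ/RT)
Step 2: Convert Eₐ to J/mol: 56.8 kJ/mol = 56800 J/mol
Step 3: Calculate the exponent: -Eₐ/(RT) = -56800/(8.314 × 289) = -23.63962
Step 4: k = 5.66e+10 × exp(-23.63962)
Step 5: k = 5.66e+10 × 5.41307e-11 = 3.0638e+00 s⁻¹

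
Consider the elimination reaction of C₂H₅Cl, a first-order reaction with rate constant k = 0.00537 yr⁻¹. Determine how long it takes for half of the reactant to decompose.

129.1 yr

Step 1: For a first-order reaction, t₁/₂ = ln(2)/k
Step 2: t₁/₂ = ln(2)/0.00537
Step 3: t₁/₂ = 0.6931/0.00537 = 129.1 yr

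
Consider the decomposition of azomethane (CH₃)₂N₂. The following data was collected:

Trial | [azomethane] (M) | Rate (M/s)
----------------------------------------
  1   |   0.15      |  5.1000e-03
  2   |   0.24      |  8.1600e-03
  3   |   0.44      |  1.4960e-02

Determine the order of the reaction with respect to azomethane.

first order (1)

Step 1: Compare trials to find order n where rate₂/rate₁ = ([azomethane]₂/[azomethane]₁)^n
Step 2: rate₂/rate₁ = 8.1600e-03/5.1000e-03 = 1.6
Step 3: [azomethane]₂/[azomethane]₁ = 0.24/0.15 = 1.6
Step 4: n = ln(1.6)/ln(1.6) = 1.00 ≈ 1
Step 5: The reaction is first order in azomethane.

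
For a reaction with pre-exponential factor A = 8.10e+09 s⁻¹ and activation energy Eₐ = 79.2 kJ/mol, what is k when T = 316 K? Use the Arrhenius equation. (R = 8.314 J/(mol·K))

6.55e-04 s⁻¹

Step 1: Use the Arrhenius equation: k = A × exp(-Eₐ/RT)
Step 2: Convert Eₐ to J/mol: 79.2 kJ/mol = 79200 J/mol
Step 3: Calculate the exponent: -Eₐ/(RT) = -79200/(8.314 × 316) = -30.14589
Step 4: k = 8.10e+09 × exp(-30.14589)
Step 5: k = 8.10e+09 × 8.08735e-14 = 6.5508e-04 s⁻¹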